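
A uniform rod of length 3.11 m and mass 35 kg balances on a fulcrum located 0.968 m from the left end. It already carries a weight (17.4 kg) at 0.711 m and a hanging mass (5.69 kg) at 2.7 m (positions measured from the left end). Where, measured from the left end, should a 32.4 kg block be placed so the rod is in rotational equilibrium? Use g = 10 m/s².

x ≈ 0.168 m from the left end

Choose the fulcrum (at 0.968 m from the left end) as the axis so the support reaction has zero arm there.
Beam weight: 35 × 10 = 350 N down at 1.555 m → arm 0.587 m, τ = 350 × 0.587 = 205.4 N·m clockwise.
Weight: 17.4 × 10 = 174 N down at 0.711 m → arm 0.257 m, τ = 174 × 0.257 = 44.72 N·m counterclockwise.
Hanging mass: 5.69 × 10 = 56.9 N down at 2.7 m → arm 1.732 m, τ = 56.9 × 1.732 = 98.55 N·m clockwise.
Net moment of existing loads = 259.2 N·m clockwise.
The block weighs 32.4 × 10 = 324 N and must supply an equal counterclockwise moment, so its lever arm about the fulcrum is 259.2 / 324 = 0.8 m.
That puts it at 0.968 − 0.8 = 0.168 m from the left end.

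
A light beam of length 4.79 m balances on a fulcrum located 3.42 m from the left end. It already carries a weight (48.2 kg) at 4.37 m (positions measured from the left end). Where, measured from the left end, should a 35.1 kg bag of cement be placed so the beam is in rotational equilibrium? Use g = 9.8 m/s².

x ≈ 2.12 m from the left end

Choose the fulcrum (at 3.42 m from the left end) as the axis so the support reaction has zero arm there.
Weight: 48.2 × 9.8 = 472.4 N down at 4.37 m → arm 0.95 m, τ = 472.4 × 0.95 = 448.8 N·m clockwise.
Net moment of existing loads = 448.8 N·m clockwise.
The bag of cement weighs 35.1 × 9.8 = 344 N and must supply an equal counterclockwise moment, so its lever arm about the fulcrum is 448.8 / 344 = 1.3 m.
That puts it at 3.42 − 1.3 = 2.12 m from the left end.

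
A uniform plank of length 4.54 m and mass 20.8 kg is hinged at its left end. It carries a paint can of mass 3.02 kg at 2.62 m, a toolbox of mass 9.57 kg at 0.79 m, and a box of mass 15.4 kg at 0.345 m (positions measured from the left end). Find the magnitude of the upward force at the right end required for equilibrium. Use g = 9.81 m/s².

F ≈ 147 N

Choose the left end as the axis so the unknown pivot reaction has zero arm there.
Beam weight: 20.8 × 9.81 = 204 N down at 2.27 m → arm 2.27 m, τ = 204 × 2.27 = 463.1 N·m clockwise.
Paint can: 3.02 × 9.81 = 29.63 N down at 2.62 m → arm 2.62 m, τ = 29.63 × 2.62 = 77.63 N·m clockwise.
Toolbox: 9.57 × 9.81 = 93.88 N down at 0.79 m → arm 0.79 m, τ = 93.88 × 0.79 = 74.17 N·m clockwise.
Box: 15.4 × 9.81 = 151.1 N down at 0.345 m → arm 0.345 m, τ = 151.1 × 0.345 = 52.13 N·m clockwise.
Net moment of the loads = 667 N·m clockwise.
The upward force F acts at the right end, arm 4.54 m, giving F × 4.54 counterclockwise.
Balancing moments: F × 4.54 = 667, giving F = 667 / 4.54 = 147 N.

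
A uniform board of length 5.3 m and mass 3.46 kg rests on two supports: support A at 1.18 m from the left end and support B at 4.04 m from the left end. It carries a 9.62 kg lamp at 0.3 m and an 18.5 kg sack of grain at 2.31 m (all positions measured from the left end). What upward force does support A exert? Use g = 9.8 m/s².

R_A ≈ 249 N

Take moments about support B.
Beam weight: 3.46 × 9.8 = 33.91 N down at 2.65 m → arm 1.39 m, τ = 33.91 × 1.39 = 47.13 N·m counterclockwise.
Lamp: 9.62 × 9.8 = 94.28 N down at 0.3 m → arm 3.74 m, τ = 94.28 × 3.74 = 352.6 N·m counterclockwise.
Sack of grain: 18.5 × 9.8 = 181.3 N down at 2.31 m → arm 1.73 m, τ = 181.3 × 1.73 = 313.6 N·m counterclockwise.
Net load moment about support B = 713.3 N·m counterclockwise.
Reaction R at support A is upward at 1.18 m, arm 2.86 m → moment R × 2.86 clockwise.
For rotational equilibrium, R × 2.86 = 713.3, so R = 249 N.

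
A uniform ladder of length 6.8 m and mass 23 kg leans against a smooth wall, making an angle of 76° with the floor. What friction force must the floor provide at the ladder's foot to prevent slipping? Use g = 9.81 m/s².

f ≈ 28.1 N

Take moments about the foot of the ladder.
Ladder weight 23×9.81 = 225.6 N acts at 3.4 m along the ladder; its horizontal arm is 3.4·cos76° = 0.8225 m → τ = 185.6 N·m clockwise.
Wall normal N acts horizontally at the top; its moment arm is the height L sinθ = 6.8·sin76° = 6.598 m, counterclockwise.
Setting net torque to zero: N × 6.598 = 185.6 → N = 28.1 N.
ΣFx = 0: friction at the foot balances the wall's push, so f = N_wall = 28.1 N.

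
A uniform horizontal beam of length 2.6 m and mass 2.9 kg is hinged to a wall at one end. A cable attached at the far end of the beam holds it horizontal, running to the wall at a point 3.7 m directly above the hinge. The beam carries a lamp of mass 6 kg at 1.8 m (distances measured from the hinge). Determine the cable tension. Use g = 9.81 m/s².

Choose the hinge as the axis so the unknown hinge reaction has zero arm there.
Beam weight: 2.9 × 9.81 = 28.45 N down at 1.3 m → arm 1.3 m, τ = 28.45 × 1.3 = 36.98 N·m clockwise.
Lamp: 6 × 9.81 = 58.86 N down at 1.8 m → arm 1.8 m, τ = 58.86 × 1.8 = 105.9 N·m clockwise.
Total clockwise load moment = 142.9 N·m.
The cable tension T acts at 2.6 m; only its component perpendicular to the beam, T sinθ, produces torque. sinθ = h/√(h²+d²) = 3.7/√(3.7²+2.6²) = 0.8182.
For rotational equilibrium, T × 2.6 × 0.8182 = 142.9, so T = 142.9 / 2.127 = 67.2 N.

T ≈ 67.2 N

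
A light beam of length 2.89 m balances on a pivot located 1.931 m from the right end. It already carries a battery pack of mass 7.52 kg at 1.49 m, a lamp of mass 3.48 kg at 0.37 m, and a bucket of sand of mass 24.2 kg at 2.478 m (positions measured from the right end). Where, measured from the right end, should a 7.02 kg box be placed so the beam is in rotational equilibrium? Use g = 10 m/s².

x ≈ 1.29 m from the right end

Sum moments about the pivot (at 1.931 m from the right end) (the support reaction has zero arm there).
Battery pack: 7.52 × 10 = 75.2 N down at 1.49 m → arm 0.441 m, τ = 75.2 × 0.441 = 33.16 N·m clockwise.
Lamp: 3.48 × 10 = 34.8 N down at 0.37 m → arm 1.561 m, τ = 34.8 × 1.561 = 54.32 N·m clockwise.
Bucket of sand: 24.2 × 10 = 242 N down at 2.478 m → arm 0.547 m, τ = 242 × 0.547 = 132.4 N·m counterclockwise.
Net moment of existing loads = 44.92 N·m counterclockwise.
The box weighs 7.02 × 10 = 70.2 N and must supply an equal clockwise moment, so its lever arm about the pivot is 44.92 / 70.2 = 0.64 m.
That puts it at 1.931 − 0.64 = 1.29 m from the right end.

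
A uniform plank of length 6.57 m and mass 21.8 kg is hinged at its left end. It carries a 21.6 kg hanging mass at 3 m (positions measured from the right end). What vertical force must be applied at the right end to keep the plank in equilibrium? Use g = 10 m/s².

F ≈ 226 N

Choose the left end as the axis so the unknown pivot reaction has zero arm there.
Beam weight: 21.8 × 10 = 218 N down at 3.285 m → arm 3.285 m, τ = 218 × 3.285 = 716.1 N·m clockwise.
Hanging mass: 21.6 × 10 = 216 N down at 3 m → arm 3.57 m, τ = 216 × 3.57 = 771.1 N·m clockwise.
Net moment of the loads = 1487 N·m clockwise.
The upward force F acts at the right end, arm 6.57 m, giving F × 6.57 counterclockwise.
Setting net torque to zero: F × 6.57 = 1487 → F = 1487 / 6.57 = 226 N.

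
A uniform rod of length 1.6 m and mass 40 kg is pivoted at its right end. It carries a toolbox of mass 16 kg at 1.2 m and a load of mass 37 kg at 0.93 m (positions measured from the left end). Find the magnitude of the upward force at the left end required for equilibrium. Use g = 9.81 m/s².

Sum moments about the right end (the unknown pivot reaction has zero arm there).
Beam weight: 40 × 9.81 = 392.4 N down at 0.8 m → arm 0.8 m, τ = 392.4 × 0.8 = 313.9 N·m counterclockwise.
Toolbox: 16 × 9.81 = 157 N down at 1.2 m → arm 0.4 m, τ = 157 × 0.4 = 62.8 N·m counterclockwise.
Load: 37 × 9.81 = 363 N down at 0.93 m → arm 0.67 m, τ = 363 × 0.67 = 243.2 N·m counterclockwise.
Net moment of the loads = 619.9 N·m counterclockwise.
The upward force F acts at the left end, arm 1.6 m, giving F × 1.6 clockwise.
Στ = 0 ⇒ F × 1.6 = 619.9 ⇒ F = 619.9 / 1.6 = 387 N.

F ≈ 387 N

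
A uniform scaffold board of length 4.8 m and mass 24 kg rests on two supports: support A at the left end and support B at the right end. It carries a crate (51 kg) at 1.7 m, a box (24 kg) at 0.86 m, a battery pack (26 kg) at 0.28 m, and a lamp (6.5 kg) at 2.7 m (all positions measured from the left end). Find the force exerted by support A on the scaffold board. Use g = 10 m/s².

Taking torques about support B:
Beam weight: 24 × 10 = 240 N down at 2.4 m → arm 2.4 m, τ = 240 × 2.4 = 576 N·m counterclockwise.
Crate: 51 × 10 = 510 N down at 1.7 m → arm 3.1 m, τ = 510 × 3.1 = 1581 N·m counterclockwise.
Box: 24 × 10 = 240 N down at 0.86 m → arm 3.94 m, τ = 240 × 3.94 = 945.6 N·m counterclockwise.
Battery pack: 26 × 10 = 260 N down at 0.28 m → arm 4.52 m, τ = 260 × 4.52 = 1175 N·m counterclockwise.
Lamp: 6.5 × 10 = 65 N down at 2.7 m → arm 2.1 m, τ = 65 × 2.1 = 136.5 N·m counterclockwise.
Net load moment about support B = 4414 N·m counterclockwise.
Reaction R at support A is upward at 0 m, arm 4.8 m → moment R × 4.8 clockwise.
For rotational equilibrium, R × 4.8 = 4414, so R = 920 N.

R_A ≈ 920 N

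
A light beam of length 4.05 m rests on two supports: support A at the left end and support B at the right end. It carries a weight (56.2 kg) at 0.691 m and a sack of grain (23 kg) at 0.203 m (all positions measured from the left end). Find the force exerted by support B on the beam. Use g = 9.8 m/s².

R_B ≈ 105 N

About support A:
Weight: 56.2 × 9.8 = 550.8 N down at 0.691 m → arm 0.691 m, τ = 550.8 × 0.691 = 380.6 N·m clockwise.
Sack of grain: 23 × 9.8 = 225.4 N down at 0.203 m → arm 0.203 m, τ = 225.4 × 0.203 = 45.76 N·m clockwise.
Net load moment about support A = 426.4 N·m clockwise.
Reaction R at support B is upward at 4.05 m, arm 4.05 m → moment R × 4.05 counterclockwise.
Στ = 0 ⇒ R × 4.05 = 426.4 ⇒ R = 105 N.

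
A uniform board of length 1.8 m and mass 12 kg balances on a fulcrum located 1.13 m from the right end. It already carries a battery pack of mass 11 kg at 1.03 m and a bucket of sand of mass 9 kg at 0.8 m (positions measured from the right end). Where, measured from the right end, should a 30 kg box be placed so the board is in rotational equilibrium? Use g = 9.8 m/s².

Choose the fulcrum (at 1.13 m from the right end) as the axis so the support reaction has zero arm there.
Beam weight: 12 × 9.8 = 117.6 N down at 0.9 m → arm 0.23 m, τ = 117.6 × 0.23 = 27.05 N·m clockwise.
Battery pack: 11 × 9.8 = 107.8 N down at 1.03 m → arm 0.1 m, τ = 107.8 × 0.1 = 10.78 N·m clockwise.
Bucket of sand: 9 × 9.8 = 88.2 N down at 0.8 m → arm 0.33 m, τ = 88.2 × 0.33 = 29.11 N·m clockwise.
Net moment of existing loads = 66.94 N·m clockwise.
The box weighs 30 × 9.8 = 294 N and must supply an equal counterclockwise moment, so its lever arm about the fulcrum is 66.94 / 294 = 0.228 m.
That puts it at 1.13 + 0.228 = 1.36 m from the right end.

x ≈ 1.36 m from the right end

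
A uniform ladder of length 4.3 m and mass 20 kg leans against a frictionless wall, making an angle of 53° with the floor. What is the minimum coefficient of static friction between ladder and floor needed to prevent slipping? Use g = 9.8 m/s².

About the foot of the ladder:
Ladder weight 20×9.8 = 196 N acts at 2.15 m along the ladder; its horizontal arm is 2.15·cos53° = 1.294 m → τ = 253.6 N·m clockwise.
Wall normal N acts horizontally at the top; its moment arm is the height L sinθ = 4.3·sin53° = 3.434 m, counterclockwise.
For rotational equilibrium, N × 3.434 = 253.6, so N = 73.85 N.
ΣFx = 0 ⇒ f = N_wall = 73.85 N. ΣFy = 0 ⇒ N_floor = 196 N.
μ_min = f / N_floor = 73.85 / 196 = 0.377.

μ_min ≈ 0.377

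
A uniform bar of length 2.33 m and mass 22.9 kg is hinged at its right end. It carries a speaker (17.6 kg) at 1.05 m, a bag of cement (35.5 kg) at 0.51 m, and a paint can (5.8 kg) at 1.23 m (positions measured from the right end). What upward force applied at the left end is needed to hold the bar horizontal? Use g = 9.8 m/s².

F ≈ 296 N

About the right end:
Beam weight: 22.9 × 9.8 = 224.4 N down at 1.165 m → arm 1.165 m, τ = 224.4 × 1.165 = 261.4 N·m counterclockwise.
Speaker: 17.6 × 9.8 = 172.5 N down at 1.05 m → arm 1.05 m, τ = 172.5 × 1.05 = 181.1 N·m counterclockwise.
Bag of cement: 35.5 × 9.8 = 347.9 N down at 0.51 m → arm 0.51 m, τ = 347.9 × 0.51 = 177.4 N·m counterclockwise.
Paint can: 5.8 × 9.8 = 56.84 N down at 1.23 m → arm 1.23 m, τ = 56.84 × 1.23 = 69.91 N·m counterclockwise.
Net moment of the loads = 689.8 N·m counterclockwise.
The upward force F acts at the left end, arm 2.33 m, giving F × 2.33 clockwise.
Setting net torque to zero: F × 2.33 = 689.8 → F = 689.8 / 2.33 = 296 N.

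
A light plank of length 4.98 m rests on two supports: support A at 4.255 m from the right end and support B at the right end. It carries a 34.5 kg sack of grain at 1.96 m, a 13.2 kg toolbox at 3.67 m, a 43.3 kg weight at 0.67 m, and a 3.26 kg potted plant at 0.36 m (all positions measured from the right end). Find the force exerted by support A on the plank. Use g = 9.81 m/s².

Choose support B as the axis so its reaction then has zero moment arm.
Sack of grain: 34.5 × 9.81 = 338.4 N down at 1.96 m → arm 1.96 m, τ = 338.4 × 1.96 = 663.3 N·m counterclockwise.
Toolbox: 13.2 × 9.81 = 129.5 N down at 3.67 m → arm 3.67 m, τ = 129.5 × 3.67 = 475.3 N·m counterclockwise.
Weight: 43.3 × 9.81 = 424.8 N down at 0.67 m → arm 0.67 m, τ = 424.8 × 0.67 = 284.6 N·m counterclockwise.
Potted plant: 3.26 × 9.81 = 31.98 N down at 0.36 m → arm 0.36 m, τ = 31.98 × 0.36 = 11.51 N·m counterclockwise.
Net load moment about support B = 1435 N·m counterclockwise.
Reaction R at support A is upward at 4.255 m, arm 4.255 m → moment R × 4.255 clockwise.
Στ = 0 ⇒ R × 4.255 = 1435 ⇒ R = 337 N.

R_A ≈ 337 N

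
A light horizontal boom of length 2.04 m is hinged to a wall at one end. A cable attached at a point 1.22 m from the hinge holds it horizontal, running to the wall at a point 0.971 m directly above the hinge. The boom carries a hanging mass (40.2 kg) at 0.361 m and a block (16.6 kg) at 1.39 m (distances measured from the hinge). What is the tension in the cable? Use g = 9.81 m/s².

T ≈ 485 N

Take moments about the hinge.
Hanging mass: 40.2 × 9.81 = 394.4 N down at 0.361 m → arm 0.361 m, τ = 394.4 × 0.361 = 142.4 N·m clockwise.
Block: 16.6 × 9.81 = 162.8 N down at 1.39 m → arm 1.39 m, τ = 162.8 × 1.39 = 226.3 N·m clockwise.
Total clockwise load moment = 368.7 N·m.
The cable tension T acts at 1.22 m; only its component perpendicular to the boom, T sinθ, produces torque. sinθ = h/√(h²+d²) = 0.971/√(0.971²+1.22²) = 0.6227.
For rotational equilibrium, T × 1.22 × 0.6227 = 368.7, so T = 368.7 / 0.7597 = 485 N.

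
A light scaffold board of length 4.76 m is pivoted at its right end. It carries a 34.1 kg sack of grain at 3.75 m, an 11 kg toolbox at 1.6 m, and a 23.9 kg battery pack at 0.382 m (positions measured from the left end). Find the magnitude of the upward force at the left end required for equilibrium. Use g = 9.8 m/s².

F ≈ 358 N

Sum moments about the right end (the unknown pivot reaction has zero arm there).
Sack of grain: 34.1 × 9.8 = 334.2 N down at 3.75 m → arm 1.01 m, τ = 334.2 × 1.01 = 337.5 N·m counterclockwise.
Toolbox: 11 × 9.8 = 107.8 N down at 1.6 m → arm 3.16 m, τ = 107.8 × 3.16 = 340.6 N·m counterclockwise.
Battery pack: 23.9 × 9.8 = 234.2 N down at 0.382 m → arm 4.378 m, τ = 234.2 × 4.378 = 1025 N·m counterclockwise.
Net moment of the loads = 1703 N·m counterclockwise.
The upward force F acts at the left end, arm 4.76 m, giving F × 4.76 clockwise.
Balancing moments: F × 4.76 = 1703, giving F = 1703 / 4.76 = 358 N.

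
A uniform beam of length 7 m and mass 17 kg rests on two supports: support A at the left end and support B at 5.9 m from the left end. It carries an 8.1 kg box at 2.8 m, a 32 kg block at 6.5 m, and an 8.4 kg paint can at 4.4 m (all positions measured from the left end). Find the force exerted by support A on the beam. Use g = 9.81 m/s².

R_A ≈ 98.6 N

About support B:
Beam weight: 17 × 9.81 = 166.8 N down at 3.5 m → arm 2.4 m, τ = 166.8 × 2.4 = 400.3 N·m counterclockwise.
Box: 8.1 × 9.81 = 79.46 N down at 2.8 m → arm 3.1 m, τ = 79.46 × 3.1 = 246.3 N·m counterclockwise.
Block: 32 × 9.81 = 313.9 N down at 6.5 m → arm 0.6 m, τ = 313.9 × 0.6 = 188.3 N·m clockwise.
Paint can: 8.4 × 9.81 = 82.4 N down at 4.4 m → arm 1.5 m, τ = 82.4 × 1.5 = 123.6 N·m counterclockwise.
Net load moment about support B = 581.9 N·m counterclockwise.
Reaction R at support A is upward at 0 m, arm 5.9 m → moment R × 5.9 clockwise.
Balancing moments: R × 5.9 = 581.9, giving R = 98.6 N.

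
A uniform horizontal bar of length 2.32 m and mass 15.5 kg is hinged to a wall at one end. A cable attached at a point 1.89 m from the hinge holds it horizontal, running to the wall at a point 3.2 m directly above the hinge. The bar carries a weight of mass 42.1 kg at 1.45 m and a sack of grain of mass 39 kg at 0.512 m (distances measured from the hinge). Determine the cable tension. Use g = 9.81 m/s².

T ≈ 597 N

Take moments about the hinge.
Beam weight: 15.5 × 9.81 = 152.1 N down at 1.16 m → arm 1.16 m, τ = 152.1 × 1.16 = 176.4 N·m clockwise.
Weight: 42.1 × 9.81 = 413 N down at 1.45 m → arm 1.45 m, τ = 413 × 1.45 = 598.9 N·m clockwise.
Sack of grain: 39 × 9.81 = 382.6 N down at 0.512 m → arm 0.512 m, τ = 382.6 × 0.512 = 195.9 N·m clockwise.
Total clockwise load moment = 971.2 N·m.
The cable tension T acts at 1.89 m; only its component perpendicular to the bar, T sinθ, produces torque. sinθ = h/√(h²+d²) = 3.2/√(3.2²+1.89²) = 0.861.
Setting net torque to zero: T × 1.89 × 0.861 = 971.2 → T = 971.2 / 1.627 = 597 N.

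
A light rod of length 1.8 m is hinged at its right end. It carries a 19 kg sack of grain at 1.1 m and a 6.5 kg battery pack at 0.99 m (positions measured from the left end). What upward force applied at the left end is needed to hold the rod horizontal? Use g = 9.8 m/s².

F ≈ 101 N

Choose the right end as the axis so the unknown pivot reaction has zero arm there.
Sack of grain: 19 × 9.8 = 186.2 N down at 1.1 m → arm 0.7 m, τ = 186.2 × 0.7 = 130.3 N·m counterclockwise.
Battery pack: 6.5 × 9.8 = 63.7 N down at 0.99 m → arm 0.81 m, τ = 63.7 × 0.81 = 51.6 N·m counterclockwise.
Net moment of the loads = 181.9 N·m counterclockwise.
The upward force F acts at the left end, arm 1.8 m, giving F × 1.8 clockwise.
For rotational equilibrium, F × 1.8 = 181.9, so F = 181.9 / 1.8 = 101 N.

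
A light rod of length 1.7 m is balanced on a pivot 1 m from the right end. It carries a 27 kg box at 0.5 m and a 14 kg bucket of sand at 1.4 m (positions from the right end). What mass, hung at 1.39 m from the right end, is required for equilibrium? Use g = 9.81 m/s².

m ≈ 20.3 kg

Choose the pivot (at 1 m from the right end) as the axis so the support reaction has zero arm there.
Box: 27 × 9.81 = 264.9 N down at 0.5 m → arm 0.5 m, τ = 264.9 × 0.5 = 132.4 N·m clockwise.
Bucket of sand: 14 × 9.81 = 137.3 N down at 1.4 m → arm 0.4 m, τ = 137.3 × 0.4 = 54.92 N·m counterclockwise.
Net moment of known loads = 77.48 N·m clockwise.
An unknown mass m at 1.39 m has arm 0.39 m; its moment is m·g·0.39 counterclockwise.
Στ = 0 ⇒ m × 9.81 × 0.39 = 77.48 ⇒ m = 77.48 / (9.81 × 0.39) = 20.3 kg.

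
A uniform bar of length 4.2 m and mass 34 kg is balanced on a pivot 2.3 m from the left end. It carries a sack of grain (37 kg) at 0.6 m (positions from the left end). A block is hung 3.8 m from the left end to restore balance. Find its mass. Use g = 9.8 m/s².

Sum moments about the pivot (at 2.3 m from the left end) (the support reaction has zero arm there).
Beam weight: 34 × 9.8 = 333.2 N down at 2.1 m → arm 0.2 m, τ = 333.2 × 0.2 = 66.64 N·m counterclockwise.
Sack of grain: 37 × 9.8 = 362.6 N down at 0.6 m → arm 1.7 m, τ = 362.6 × 1.7 = 616.4 N·m counterclockwise.
Net moment of known loads = 683 N·m counterclockwise.
An unknown mass m at 3.8 m has arm 1.5 m; its moment is m·g·1.5 clockwise.
Setting net torque to zero: m × 9.8 × 1.5 = 683 → m = 683 / (9.8 × 1.5) = 46.5 kg.

m ≈ 46.5 kg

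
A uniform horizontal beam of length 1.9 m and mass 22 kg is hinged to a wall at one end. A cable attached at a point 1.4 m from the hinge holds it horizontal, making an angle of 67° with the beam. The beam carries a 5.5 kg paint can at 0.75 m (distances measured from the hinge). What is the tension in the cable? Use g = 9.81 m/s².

T ≈ 190 N

Choose the hinge as the axis so the unknown hinge reaction has zero arm there.
Beam weight: 22 × 9.81 = 215.8 N down at 0.95 m → arm 0.95 m, τ = 215.8 × 0.95 = 205 N·m clockwise.
Paint can: 5.5 × 9.81 = 53.96 N down at 0.75 m → arm 0.75 m, τ = 53.96 × 0.75 = 40.47 N·m clockwise.
Total clockwise load moment = 245.5 N·m.
The cable tension T acts at 1.4 m; only its component perpendicular to the beam, T sinθ, produces torque. sin 67° = 0.9205.
Setting net torque to zero: T × 1.4 × 0.9205 = 245.5 → T = 245.5 / 1.289 = 190 N.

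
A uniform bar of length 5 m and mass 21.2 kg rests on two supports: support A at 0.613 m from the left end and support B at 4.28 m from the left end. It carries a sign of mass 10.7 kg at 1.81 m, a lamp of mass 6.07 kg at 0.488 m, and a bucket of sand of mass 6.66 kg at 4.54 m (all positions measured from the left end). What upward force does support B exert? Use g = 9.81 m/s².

R_B ≈ 209 N

Choose support A as the axis so its reaction then has zero moment arm.
Beam weight: 21.2 × 9.81 = 208 N down at 2.5 m → arm 1.887 m, τ = 208 × 1.887 = 392.5 N·m clockwise.
Sign: 10.7 × 9.81 = 105 N down at 1.81 m → arm 1.197 m, τ = 105 × 1.197 = 125.7 N·m clockwise.
Lamp: 6.07 × 9.81 = 59.55 N down at 0.488 m → arm 0.125 m, τ = 59.55 × 0.125 = 7.444 N·m counterclockwise.
Bucket of sand: 6.66 × 9.81 = 65.33 N down at 4.54 m → arm 3.927 m, τ = 65.33 × 3.927 = 256.6 N·m clockwise.
Net load moment about support A = 767.4 N·m clockwise.
Reaction R at support B is upward at 4.28 m, arm 3.667 m → moment R × 3.667 counterclockwise.
Balancing moments: R × 3.667 = 767.4, giving R = 209 N.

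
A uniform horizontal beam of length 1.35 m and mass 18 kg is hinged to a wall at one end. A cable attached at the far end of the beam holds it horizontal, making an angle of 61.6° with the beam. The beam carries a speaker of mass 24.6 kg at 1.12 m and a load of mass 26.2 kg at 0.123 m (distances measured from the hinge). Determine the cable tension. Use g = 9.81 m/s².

Taking torques about the hinge:
Beam weight: 18 × 9.81 = 176.6 N down at 0.675 m → arm 0.675 m, τ = 176.6 × 0.675 = 119.2 N·m clockwise.
Speaker: 24.6 × 9.81 = 241.3 N down at 1.12 m → arm 1.12 m, τ = 241.3 × 1.12 = 270.3 N·m clockwise.
Load: 26.2 × 9.81 = 257 N down at 0.123 m → arm 0.123 m, τ = 257 × 0.123 = 31.61 N·m clockwise.
Total clockwise load moment = 421.1 N·m.
The cable tension T acts at 1.35 m; only its component perpendicular to the beam, T sinθ, produces torque. sin 61.6° = 0.8796.
Setting net torque to zero: T × 1.35 × 0.8796 = 421.1 → T = 421.1 / 1.187 = 355 N.

T ≈ 355 N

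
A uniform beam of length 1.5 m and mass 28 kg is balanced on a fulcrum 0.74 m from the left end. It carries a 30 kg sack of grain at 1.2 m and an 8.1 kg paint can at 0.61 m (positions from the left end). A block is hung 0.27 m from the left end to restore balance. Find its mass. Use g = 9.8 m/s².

m ≈ 27.7 kg

Take moments about the fulcrum (at 0.74 m from the left end).
Beam weight: 28 × 9.8 = 274.4 N down at 0.75 m → arm 0.01 m, τ = 274.4 × 0.01 = 2.744 N·m clockwise.
Sack of grain: 30 × 9.8 = 294 N down at 1.2 m → arm 0.46 m, τ = 294 × 0.46 = 135.2 N·m clockwise.
Paint can: 8.1 × 9.8 = 79.38 N down at 0.61 m → arm 0.13 m, τ = 79.38 × 0.13 = 10.32 N·m counterclockwise.
Net moment of known loads = 127.6 N·m clockwise.
An unknown mass m at 0.27 m has arm 0.47 m; its moment is m·g·0.47 counterclockwise.
Στ = 0 ⇒ m × 9.8 × 0.47 = 127.6 ⇒ m = 127.6 / (9.8 × 0.47) = 27.7 kg.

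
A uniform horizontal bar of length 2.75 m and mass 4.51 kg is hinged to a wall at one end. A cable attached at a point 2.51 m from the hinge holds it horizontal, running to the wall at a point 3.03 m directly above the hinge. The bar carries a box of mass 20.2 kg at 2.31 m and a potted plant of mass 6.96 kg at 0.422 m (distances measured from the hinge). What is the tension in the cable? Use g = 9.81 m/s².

Choose the hinge as the axis so the unknown hinge reaction has zero arm there.
Beam weight: 4.51 × 9.81 = 44.24 N down at 1.375 m → arm 1.375 m, τ = 44.24 × 1.375 = 60.83 N·m clockwise.
Box: 20.2 × 9.81 = 198.2 N down at 2.31 m → arm 2.31 m, τ = 198.2 × 2.31 = 457.8 N·m clockwise.
Potted plant: 6.96 × 9.81 = 68.28 N down at 0.422 m → arm 0.422 m, τ = 68.28 × 0.422 = 28.81 N·m clockwise.
Total clockwise load moment = 547.4 N·m.
The cable tension T acts at 2.51 m; only its component perpendicular to the bar, T sinθ, produces torque. sinθ = h/√(h²+d²) = 3.03/√(3.03²+2.51²) = 0.7701.
Στ = 0 ⇒ T × 2.51 × 0.7701 = 547.4 ⇒ T = 547.4 / 1.933 = 283 N.

T ≈ 283 N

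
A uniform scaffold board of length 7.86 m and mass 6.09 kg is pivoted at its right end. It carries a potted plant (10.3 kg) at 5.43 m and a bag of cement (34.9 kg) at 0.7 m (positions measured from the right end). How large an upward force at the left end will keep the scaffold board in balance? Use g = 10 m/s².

About the right end:
Beam weight: 6.09 × 10 = 60.9 N down at 3.93 m → arm 3.93 m, τ = 60.9 × 3.93 = 239.3 N·m counterclockwise.
Potted plant: 10.3 × 10 = 103 N down at 5.43 m → arm 5.43 m, τ = 103 × 5.43 = 559.3 N·m counterclockwise.
Bag of cement: 34.9 × 10 = 349 N down at 0.7 m → arm 0.7 m, τ = 349 × 0.7 = 244.3 N·m counterclockwise.
Net moment of the loads = 1043 N·m counterclockwise.
The upward force F acts at the left end, arm 7.86 m, giving F × 7.86 clockwise.
Balancing moments: F × 7.86 = 1043, giving F = 1043 / 7.86 = 133 N.

F ≈ 133 N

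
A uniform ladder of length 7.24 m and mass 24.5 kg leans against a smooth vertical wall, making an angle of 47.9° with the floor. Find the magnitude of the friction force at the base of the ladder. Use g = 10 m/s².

Choose the foot of the ladder as the axis so the floor normal and friction both act there and drop out.
Ladder weight 24.5×10 = 245 N acts at 3.62 m along the ladder; its horizontal arm is 3.62·cos47.9° = 2.427 m → τ = 594.6 N·m clockwise.
Wall normal N acts horizontally at the top; its moment arm is the height L sinθ = 7.24·sin47.9° = 5.372 m, counterclockwise.
Setting net torque to zero: N × 5.372 = 594.6 → N = 111 N.
ΣFx = 0: friction at the foot balances the wall's push, so f = N_wall = 111 N.

f ≈ 111 N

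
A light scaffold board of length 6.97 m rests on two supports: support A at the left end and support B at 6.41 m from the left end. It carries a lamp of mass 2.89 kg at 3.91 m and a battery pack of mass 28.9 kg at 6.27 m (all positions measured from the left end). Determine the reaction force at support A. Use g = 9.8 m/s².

About support B:
Lamp: 2.89 × 9.8 = 28.32 N down at 3.91 m → arm 2.5 m, τ = 28.32 × 2.5 = 70.8 N·m counterclockwise.
Battery pack: 28.9 × 9.8 = 283.2 N down at 6.27 m → arm 0.14 m, τ = 283.2 × 0.14 = 39.65 N·m counterclockwise.
Net load moment about support B = 110.4 N·m counterclockwise.
Reaction R at support A is upward at 0 m, arm 6.41 m → moment R × 6.41 clockwise.
Στ = 0 ⇒ R × 6.41 = 110.4 ⇒ R = 17.2 N.

R_A ≈ 17.2 N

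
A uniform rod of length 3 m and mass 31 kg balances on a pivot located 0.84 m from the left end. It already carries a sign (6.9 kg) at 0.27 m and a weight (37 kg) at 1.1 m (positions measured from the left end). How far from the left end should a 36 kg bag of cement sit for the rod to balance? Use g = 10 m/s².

Choose the pivot (at 0.84 m from the left end) as the axis so the support reaction has zero arm there.
Beam weight: 31 × 10 = 310 N down at 1.5 m → arm 0.66 m, τ = 310 × 0.66 = 204.6 N·m clockwise.
Sign: 6.9 × 10 = 69 N down at 0.27 m → arm 0.57 m, τ = 69 × 0.57 = 39.33 N·m counterclockwise.
Weight: 37 × 10 = 370 N down at 1.1 m → arm 0.26 m, τ = 370 × 0.26 = 96.2 N·m clockwise.
Net moment of existing loads = 261.5 N·m clockwise.
The bag of cement weighs 36 × 10 = 360 N and must supply an equal counterclockwise moment, so its lever arm about the pivot is 261.5 / 360 = 0.726 m.
That puts it at 0.84 − 0.726 = 0.114 m from the left end.

x ≈ 0.114 m from the left end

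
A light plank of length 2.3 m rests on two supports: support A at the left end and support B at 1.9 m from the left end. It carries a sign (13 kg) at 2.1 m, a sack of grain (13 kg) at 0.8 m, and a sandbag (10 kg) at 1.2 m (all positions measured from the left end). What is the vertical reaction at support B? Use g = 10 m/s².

Taking torques about support A:
Sign: 13 × 10 = 130 N down at 2.1 m → arm 2.1 m, τ = 130 × 2.1 = 273 N·m clockwise.
Sack of grain: 13 × 10 = 130 N down at 0.8 m → arm 0.8 m, τ = 130 × 0.8 = 104 N·m clockwise.
Sandbag: 10 × 10 = 100 N down at 1.2 m → arm 1.2 m, τ = 100 × 1.2 = 120 N·m clockwise.
Net load moment about support A = 497 N·m clockwise.
Reaction R at support B is upward at 1.9 m, arm 1.9 m → moment R × 1.9 counterclockwise.
Balancing moments: R × 1.9 = 497, giving R = 262 N.

R_B ≈ 262 N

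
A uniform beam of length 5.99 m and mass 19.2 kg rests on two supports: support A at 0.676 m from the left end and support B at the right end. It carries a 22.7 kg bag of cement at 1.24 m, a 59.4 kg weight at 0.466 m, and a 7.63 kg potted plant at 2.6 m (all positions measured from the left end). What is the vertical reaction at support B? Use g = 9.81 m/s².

R_B ≈ 110 N

Choose support A as the axis so its reaction then has zero moment arm.
Beam weight: 19.2 × 9.81 = 188.4 N down at 2.995 m → arm 2.319 m, τ = 188.4 × 2.319 = 436.9 N·m clockwise.
Bag of cement: 22.7 × 9.81 = 222.7 N down at 1.24 m → arm 0.564 m, τ = 222.7 × 0.564 = 125.6 N·m clockwise.
Weight: 59.4 × 9.81 = 582.7 N down at 0.466 m → arm 0.21 m, τ = 582.7 × 0.21 = 122.4 N·m counterclockwise.
Potted plant: 7.63 × 9.81 = 74.85 N down at 2.6 m → arm 1.924 m, τ = 74.85 × 1.924 = 144 N·m clockwise.
Net load moment about support A = 584.1 N·m clockwise.
Reaction R at support B is upward at 5.99 m, arm 5.314 m → moment R × 5.314 counterclockwise.
Setting net torque to zero: R × 5.314 = 584.1 → R = 110 N.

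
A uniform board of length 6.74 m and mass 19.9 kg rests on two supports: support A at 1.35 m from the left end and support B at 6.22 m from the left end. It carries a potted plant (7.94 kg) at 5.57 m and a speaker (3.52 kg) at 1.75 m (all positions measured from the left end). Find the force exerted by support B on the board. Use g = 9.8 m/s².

Choose support A as the axis so its reaction then has zero moment arm.
Beam weight: 19.9 × 9.8 = 195 N down at 3.37 m → arm 2.02 m, τ = 195 × 2.02 = 393.9 N·m clockwise.
Potted plant: 7.94 × 9.8 = 77.81 N down at 5.57 m → arm 4.22 m, τ = 77.81 × 4.22 = 328.4 N·m clockwise.
Speaker: 3.52 × 9.8 = 34.5 N down at 1.75 m → arm 0.4 m, τ = 34.5 × 0.4 = 13.8 N·m clockwise.
Net load moment about support A = 736.1 N·m clockwise.
Reaction R at support B is upward at 6.22 m, arm 4.87 m → moment R × 4.87 counterclockwise.
Balancing moments: R × 4.87 = 736.1, giving R = 151 N.

R_B ≈ 151 N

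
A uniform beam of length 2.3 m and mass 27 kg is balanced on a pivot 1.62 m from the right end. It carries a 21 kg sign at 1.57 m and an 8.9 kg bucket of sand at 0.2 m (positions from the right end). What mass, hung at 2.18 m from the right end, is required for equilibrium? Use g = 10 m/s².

Choose the pivot (at 1.62 m from the right end) as the axis so the support reaction has zero arm there.
Beam weight: 27 × 10 = 270 N down at 1.15 m → arm 0.47 m, τ = 270 × 0.47 = 126.9 N·m clockwise.
Sign: 21 × 10 = 210 N down at 1.57 m → arm 0.05 m, τ = 210 × 0.05 = 10.5 N·m clockwise.
Bucket of sand: 8.9 × 10 = 89 N down at 0.2 m → arm 1.42 m, τ = 89 × 1.42 = 126.4 N·m clockwise.
Net moment of known loads = 263.8 N·m clockwise.
An unknown mass m at 2.18 m has arm 0.56 m; its moment is m·g·0.56 counterclockwise.
Στ = 0 ⇒ m × 10 × 0.56 = 263.8 ⇒ m = 263.8 / (10 × 0.56) = 47.1 kg.

m ≈ 47.1 kg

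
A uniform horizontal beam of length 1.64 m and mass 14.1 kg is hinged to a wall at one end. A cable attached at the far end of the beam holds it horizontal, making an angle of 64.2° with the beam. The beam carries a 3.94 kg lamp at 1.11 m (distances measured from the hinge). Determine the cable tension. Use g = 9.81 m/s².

Sum moments about the hinge (the unknown hinge reaction has zero arm there).
Beam weight: 14.1 × 9.81 = 138.3 N down at 0.82 m → arm 0.82 m, τ = 138.3 × 0.82 = 113.4 N·m clockwise.
Lamp: 3.94 × 9.81 = 38.65 N down at 1.11 m → arm 1.11 m, τ = 38.65 × 1.11 = 42.9 N·m clockwise.
Total clockwise load moment = 156.3 N·m.
The cable tension T acts at 1.64 m; only its component perpendicular to the beam, T sinθ, produces torque. sin 64.2° = 0.9003.
For rotational equilibrium, T × 1.64 × 0.9003 = 156.3, so T = 156.3 / 1.476 = 106 N.

T ≈ 106 N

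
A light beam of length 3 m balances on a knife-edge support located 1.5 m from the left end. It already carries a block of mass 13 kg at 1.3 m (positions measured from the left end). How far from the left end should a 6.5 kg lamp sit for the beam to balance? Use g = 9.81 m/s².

x ≈ 1.9 m from the left end

About the knife-edge support (at 1.5 m from the left end):
Block: 13 × 9.81 = 127.5 N down at 1.3 m → arm 0.2 m, τ = 127.5 × 0.2 = 25.5 N·m counterclockwise.
Net moment of existing loads = 25.5 N·m counterclockwise.
The lamp weighs 6.5 × 9.81 = 63.77 N and must supply an equal clockwise moment, so its lever arm about the knife-edge support is 25.5 / 63.77 = 0.4 m.
That puts it at 1.5 + 0.4 = 1.9 m from the left end.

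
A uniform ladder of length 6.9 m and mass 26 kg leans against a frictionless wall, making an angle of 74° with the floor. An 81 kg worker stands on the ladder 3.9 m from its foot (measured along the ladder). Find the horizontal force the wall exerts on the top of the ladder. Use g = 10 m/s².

N_wall ≈ 169 N

Taking torques about the foot of the ladder:
Ladder weight 26×10 = 260 N acts at 3.45 m along the ladder; its horizontal arm is 3.45·cos74° = 0.9509 m → τ = 247.2 N·m clockwise.
Worker: 81×10 = 810 N at 3.9 m → arm 1.075 m → τ = 870.8 N·m clockwise.
Wall normal N acts horizontally at the top; its moment arm is the height L sinθ = 6.9·sin74° = 6.633 m, counterclockwise.
Στ = 0 ⇒ N × 6.633 = 1118 ⇒ N = 169 N.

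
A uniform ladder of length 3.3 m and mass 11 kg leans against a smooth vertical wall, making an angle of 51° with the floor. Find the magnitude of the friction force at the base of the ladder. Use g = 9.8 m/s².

Choose the foot of the ladder as the axis so the floor normal and friction both act there and drop out.
Ladder weight 11×9.8 = 107.8 N acts at 1.65 m along the ladder; its horizontal arm is 1.65·cos51° = 1.038 m → τ = 111.9 N·m clockwise.
Wall normal N acts horizontally at the top; its moment arm is the height L sinθ = 3.3·sin51° = 2.565 m, counterclockwise.
Balancing moments: N × 2.565 = 111.9, giving N = 43.6 N.
ΣFx = 0: friction at the foot balances the wall's push, so f = N_wall = 43.6 N.

f ≈ 43.6 N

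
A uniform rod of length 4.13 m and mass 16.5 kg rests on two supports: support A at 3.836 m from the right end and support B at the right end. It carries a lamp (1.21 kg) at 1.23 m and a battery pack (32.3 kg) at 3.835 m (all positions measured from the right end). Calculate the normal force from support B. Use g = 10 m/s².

R_B ≈ 84.5 N

Sum moments about support A (its reaction then has zero moment arm).
Beam weight: 16.5 × 10 = 165 N down at 2.065 m → arm 1.771 m, τ = 165 × 1.771 = 292.2 N·m clockwise.
Lamp: 1.21 × 10 = 12.1 N down at 1.23 m → arm 2.606 m, τ = 12.1 × 2.606 = 31.53 N·m clockwise.
Battery pack: 32.3 × 10 = 323 N down at 3.835 m → arm 0.001 m, τ = 323 × 0.001 = 0.323 N·m clockwise.
Net load moment about support A = 324.1 N·m clockwise.
Reaction R at support B is upward at 0 m, arm 3.836 m → moment R × 3.836 counterclockwise.
For rotational equilibrium, R × 3.836 = 324.1, so R = 84.5 N.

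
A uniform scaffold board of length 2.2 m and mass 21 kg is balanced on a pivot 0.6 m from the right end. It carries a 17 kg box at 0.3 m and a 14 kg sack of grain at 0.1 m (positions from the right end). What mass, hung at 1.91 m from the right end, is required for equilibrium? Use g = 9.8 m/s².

m ≈ 1.22 kg

Choose the pivot (at 0.6 m from the right end) as the axis so the support reaction has zero arm there.
Beam weight: 21 × 9.8 = 205.8 N down at 1.1 m → arm 0.5 m, τ = 205.8 × 0.5 = 102.9 N·m counterclockwise.
Box: 17 × 9.8 = 166.6 N down at 0.3 m → arm 0.3 m, τ = 166.6 × 0.3 = 49.98 N·m clockwise.
Sack of grain: 14 × 9.8 = 137.2 N down at 0.1 m → arm 0.5 m, τ = 137.2 × 0.5 = 68.6 N·m clockwise.
Net moment of known loads = 15.68 N·m clockwise.
An unknown mass m at 1.91 m has arm 1.31 m; its moment is m·g·1.31 counterclockwise.
Setting net torque to zero: m × 9.8 × 1.31 = 15.68 → m = 15.68 / (9.8 × 1.31) = 1.22 kg.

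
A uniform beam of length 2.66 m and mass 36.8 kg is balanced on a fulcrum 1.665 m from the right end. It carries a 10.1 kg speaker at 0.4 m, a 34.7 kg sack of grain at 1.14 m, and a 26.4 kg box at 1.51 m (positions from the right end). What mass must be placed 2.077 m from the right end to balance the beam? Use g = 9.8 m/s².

m ≈ 115 kg

Taking torques about the fulcrum (at 1.665 m from the right end):
Beam weight: 36.8 × 9.8 = 360.6 N down at 1.33 m → arm 0.335 m, τ = 360.6 × 0.335 = 120.8 N·m clockwise.
Speaker: 10.1 × 9.8 = 98.98 N down at 0.4 m → arm 1.265 m, τ = 98.98 × 1.265 = 125.2 N·m clockwise.
Sack of grain: 34.7 × 9.8 = 340.1 N down at 1.14 m → arm 0.525 m, τ = 340.1 × 0.525 = 178.6 N·m clockwise.
Box: 26.4 × 9.8 = 258.7 N down at 1.51 m → arm 0.155 m, τ = 258.7 × 0.155 = 40.1 N·m clockwise.
Net moment of known loads = 464.7 N·m clockwise.
An unknown mass m at 2.077 m has arm 0.412 m; its moment is m·g·0.412 counterclockwise.
Setting net torque to zero: m × 9.8 × 0.412 = 464.7 → m = 464.7 / (9.8 × 0.412) = 115 kg.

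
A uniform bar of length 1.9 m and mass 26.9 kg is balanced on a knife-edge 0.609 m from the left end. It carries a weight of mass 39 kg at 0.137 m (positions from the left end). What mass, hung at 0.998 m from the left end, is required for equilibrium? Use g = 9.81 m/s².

Choose the knife-edge (at 0.609 m from the left end) as the axis so the support reaction has zero arm there.
Beam weight: 26.9 × 9.81 = 263.9 N down at 0.95 m → arm 0.341 m, τ = 263.9 × 0.341 = 89.99 N·m clockwise.
Weight: 39 × 9.81 = 382.6 N down at 0.137 m → arm 0.472 m, τ = 382.6 × 0.472 = 180.6 N·m counterclockwise.
Net moment of known loads = 90.61 N·m counterclockwise.
An unknown mass m at 0.998 m has arm 0.389 m; its moment is m·g·0.389 clockwise.
Setting net torque to zero: m × 9.81 × 0.389 = 90.61 → m = 90.61 / (9.81 × 0.389) = 23.7 kg.

m ≈ 23.7 kg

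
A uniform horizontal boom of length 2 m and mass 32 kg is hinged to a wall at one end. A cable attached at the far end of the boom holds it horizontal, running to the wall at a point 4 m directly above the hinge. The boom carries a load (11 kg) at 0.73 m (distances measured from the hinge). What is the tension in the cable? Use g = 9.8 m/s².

T ≈ 219 N

Take moments about the hinge.
Beam weight: 32 × 9.8 = 313.6 N down at 1 m → arm 1 m, τ = 313.6 × 1 = 313.6 N·m clockwise.
Load: 11 × 9.8 = 107.8 N down at 0.73 m → arm 0.73 m, τ = 107.8 × 0.73 = 78.69 N·m clockwise.
Total clockwise load moment = 392.3 N·m.
The cable tension T acts at 2 m; only its component perpendicular to the boom, T sinθ, produces torque. sinθ = h/√(h²+d²) = 4/√(4²+2²) = 0.8944.
Balancing moments: T × 2 × 0.8944 = 392.3, giving T = 392.3 / 1.789 = 219 N.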